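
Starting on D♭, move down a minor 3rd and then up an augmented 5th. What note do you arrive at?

A minor third down from Db is Bb (letter B, 3 semitones down).
An augmented fifth up from Bb is F# (letter F, 8 semitones up).

F#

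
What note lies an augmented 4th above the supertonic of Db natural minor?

A

The supertonic of Db natural minor is Eb.
An augmented fourth (6 semitones) above Eb lands on the letter A, giving A.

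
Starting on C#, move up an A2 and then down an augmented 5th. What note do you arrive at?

An augmented second up from C# is D## (letter D, 3 semitones up).
An augmented fifth down from D## is G# (letter G, 8 semitones down).

G#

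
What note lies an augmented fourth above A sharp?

D##

A fourth above A lands on the letter D.
An augmented fourth spans 6 semitones, so A# moves to pitch class 4. On the letter D that is D##.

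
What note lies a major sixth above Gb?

A sixth above G lands on the letter E.
A major sixth spans 9 semitones, so Gb moves to pitch class 3. On the letter E that is Eb.

Eb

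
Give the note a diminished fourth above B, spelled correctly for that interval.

B up a perfect fourth is E, so the target letter is E.
From B, a diminished fourth is 4 semitones up: Eb.

Eb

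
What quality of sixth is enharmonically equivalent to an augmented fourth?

An augmented fourth spans 6 semitones.
A sixth spanning 6 semitones is doubly diminished (the major sixth is 9).

doubly diminished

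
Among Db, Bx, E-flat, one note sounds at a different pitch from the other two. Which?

In 12-tone equal temperament, enharmonic equivalents share a pitch class. Db is pitch class 1; B## is pitch class 1; Eb is pitch class 3.
Db and B## share pitch class 1, while Eb is pitch class 3.

Eb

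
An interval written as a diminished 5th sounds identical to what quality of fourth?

A diminished fifth spans 6 semitones.
A fourth spanning 6 semitones is augmented (the perfect fourth is 5).

augmented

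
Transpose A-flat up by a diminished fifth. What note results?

A fifth above A lands on the letter E.
A diminished fifth spans 6 semitones, so Ab moves to pitch class 2. On the letter E that is Ebb.

Ebb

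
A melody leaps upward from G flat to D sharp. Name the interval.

doubly augmented fifth

The letter names run G→D, a span of 4 letter steps, so the interval is some kind of fifth.
Gb to D# is 9 semitones. A perfect fifth is 7, so 9 makes it doubly augmented.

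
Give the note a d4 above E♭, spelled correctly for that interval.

Abb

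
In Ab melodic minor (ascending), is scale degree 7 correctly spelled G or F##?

Each scale degree takes a distinct letter name. Degree 7 of a scale on A must use the letter G.
G and F## are enharmonically the same pitch, but only G uses the letter G, so it is the correct spelling here.

G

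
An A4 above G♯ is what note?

C##

G up a perfect fourth is C, so the target letter is C.
From G#, an augmented fourth is 6 semitones up: C##.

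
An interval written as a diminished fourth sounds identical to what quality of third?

major

A diminished fourth spans 4 semitones.
A third spanning 4 semitones is major (the major third is 4).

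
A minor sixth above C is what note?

C up a major sixth is A, so the target letter is A.
From C, a minor sixth is 8 semitones up: Ab.

Ab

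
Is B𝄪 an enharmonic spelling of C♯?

B## = pitch class 1 and C# = pitch class 1 — the same pitch class, so they are enharmonic equivalents.

Yes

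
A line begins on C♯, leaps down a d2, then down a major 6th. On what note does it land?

A diminished second down from C# is B## (letter B, 0 semitones down).
A major sixth down from B## is D## (letter D, 9 semitones down).

D##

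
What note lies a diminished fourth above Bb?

A fourth above B lands on the letter E.
A diminished fourth spans 4 semitones, so Bb moves to pitch class 2. On the letter E that is Ebb.

Ebb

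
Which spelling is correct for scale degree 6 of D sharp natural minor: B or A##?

Each scale degree takes a distinct letter name. Degree 6 of a scale on D must use the letter B.
B and A## are enharmonically the same pitch, but only B uses the letter B, so it is the correct spelling here.

B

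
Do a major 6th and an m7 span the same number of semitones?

No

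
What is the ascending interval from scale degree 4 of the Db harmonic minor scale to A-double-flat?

minor second

Scale degree 4 of Db harmonic minor is Gb.
Gb up to Abb: letters G→A make it a second; 1 semitone makes it minor.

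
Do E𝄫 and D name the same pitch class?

Yes

Ebb = pitch class 2 and D = pitch class 2 — the same pitch class, so they are enharmonic equivalents.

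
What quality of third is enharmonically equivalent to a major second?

A major second spans 2 semitones.
A third spanning 2 semitones is diminished (the major third is 4).

diminished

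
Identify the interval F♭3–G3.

Counting letters F–G gives a second.
Fb→G = 3 semitones, 1 wider than the major second (2), so augmented.

augmented second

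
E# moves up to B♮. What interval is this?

Counting letters E–F–G–A–B gives a fifth.
E#→B = 6 semitones, 1 narrower than the perfect fifth (7), so diminished.

diminished fifth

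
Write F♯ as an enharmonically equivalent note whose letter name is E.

E##

Plain E sits 2 semitones below F#, so on the letter E the same pitch needs a double sharp: E##.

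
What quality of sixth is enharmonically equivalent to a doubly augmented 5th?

A doubly augmented fifth spans 9 semitones.
A sixth spanning 9 semitones is major (the major sixth is 9).

major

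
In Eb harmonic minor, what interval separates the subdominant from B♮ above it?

augmented second

The subdominant of Eb harmonic minor is Ab.
Ab up to B: letters A→B make it a second; 3 semitones makes it augmented.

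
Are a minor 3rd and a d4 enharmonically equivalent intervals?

A minor third spans 3 semitones; a diminished fourth spans 4.
The spans differ, so they are not enharmonic equivalents.

No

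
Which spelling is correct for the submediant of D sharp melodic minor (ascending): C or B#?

B#

Each scale degree takes a distinct letter name. Degree 6 of a scale on D must use the letter B.
B# and C are enharmonically the same pitch, but only B# uses the letter B, so it is the correct spelling here.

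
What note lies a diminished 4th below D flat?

D down a perfect fourth is A, so the target letter is A.
From Db, a diminished fourth is 4 semitones down: A.

A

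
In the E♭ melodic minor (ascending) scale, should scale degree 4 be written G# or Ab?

Ab

Each scale degree takes a distinct letter name. Degree 4 of a scale on E must use the letter A.
Ab and G# are enharmonically the same pitch, but only Ab uses the letter A, so it is the correct spelling here.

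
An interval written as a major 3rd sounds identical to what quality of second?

A major third spans 4 semitones.
A second spanning 4 semitones is doubly augmented (the major second is 2).

doubly augmented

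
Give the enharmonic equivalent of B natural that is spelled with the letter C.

Cb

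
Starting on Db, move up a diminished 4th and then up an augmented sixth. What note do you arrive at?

A diminished fourth up from Db is Gbb (letter G, 4 semitones up).
An augmented sixth up from Gbb is Eb (letter E, 10 semitones up).

Eb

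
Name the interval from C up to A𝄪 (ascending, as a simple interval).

Counting letters C–D–E–F–G–A gives a sixth.
C→A## = 11 semitones, 2 wider than the major sixth (9), so doubly augmented.

doubly augmented sixth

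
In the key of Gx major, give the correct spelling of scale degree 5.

Degree 5 takes the letter 4 steps above G, which is D.
In major, degree 5 sits 7 semitones above the tonic. G## + 7 semitones is pitch class 4, spelled on D as D##.

D##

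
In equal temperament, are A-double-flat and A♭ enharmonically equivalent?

Two spellings are enharmonically equivalent only if they share a pitch class.
Here Abb → 7, Ab → 8; 7 ≠ 8, so they are not.

No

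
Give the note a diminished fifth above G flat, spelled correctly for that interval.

Dbb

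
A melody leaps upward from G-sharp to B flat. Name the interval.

diminished third

The letter names run G→B, a span of 2 letter steps, so the interval is some kind of third.
G# to Bb is 2 semitones. A major third is 4, so 2 makes it diminished.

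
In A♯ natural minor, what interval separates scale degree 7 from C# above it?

Scale degree 7 of A# natural minor is G#.
G# up to C#: letters G→C make it a fourth; 5 semitones makes it perfect.

perfect fourth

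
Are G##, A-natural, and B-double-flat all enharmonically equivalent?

Yes

G## = pitch class 9 and A = pitch class 9 and Bbb = pitch class 9 — the same pitch class, so they are enharmonic equivalents.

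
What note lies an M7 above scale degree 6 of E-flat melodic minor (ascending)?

Scale degree 6 of Eb melodic minor (ascending) is C.
A major seventh (11 semitones) above C lands on the letter B, giving B.

B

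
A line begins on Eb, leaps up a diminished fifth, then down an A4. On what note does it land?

A diminished fifth up from Eb is Bbb (letter B, 6 semitones up).
An augmented fourth down from Bbb is Fbb (letter F, 6 semitones down).

Fbb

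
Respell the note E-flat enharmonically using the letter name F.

Plain F sits 2 semitones above Eb, so on the letter F the same pitch needs a double flat: Fbb.

Fbb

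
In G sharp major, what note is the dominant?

D#

The G# major scale runs G# A# B# C# D# E# F##.
Degree 5 is D#.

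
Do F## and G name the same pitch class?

Yes

F## = pitch class 7 and G = pitch class 7 — the same pitch class, so they are enharmonic equivalents.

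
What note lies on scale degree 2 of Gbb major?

Abb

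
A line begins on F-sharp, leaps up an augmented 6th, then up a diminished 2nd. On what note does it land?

E

An augmented sixth up from F# is D## (letter D, 10 semitones up).
A diminished second up from D## is E (letter E, 0 semitones up).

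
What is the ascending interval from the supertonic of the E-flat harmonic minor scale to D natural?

major sixth

The supertonic of Eb harmonic minor is F.
F up to D: letters F→D make it a sixth; 9 semitones makes it major.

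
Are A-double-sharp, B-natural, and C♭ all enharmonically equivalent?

Yes

A## = pitch class 11 and B = pitch class 11 and Cb = pitch class 11 — the same pitch class, so they are enharmonic equivalents.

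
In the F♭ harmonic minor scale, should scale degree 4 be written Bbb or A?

Bbb

Each scale degree takes a distinct letter name. Degree 4 of a scale on F must use the letter B.
Bbb and A are enharmonically the same pitch, but only Bbb uses the letter B, so it is the correct spelling here.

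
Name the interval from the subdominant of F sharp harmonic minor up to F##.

augmented fifth

The subdominant of F# harmonic minor is B.
B up to F##: letters B→F make it a fifth; 8 semitones makes it augmented.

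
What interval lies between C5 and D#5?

Counting letters C–D gives a second.
C→D# = 3 semitones, 1 wider than the major second (2), so augmented.

augmented second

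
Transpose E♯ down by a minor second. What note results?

E down a major second is D, so the target letter is D.
From E#, a minor second is 1 semitone down: D##.

D##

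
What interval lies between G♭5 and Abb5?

The letter names run G→A, a span of 1 letter step, so the interval is some kind of second.
Gb to Abb is 1 semitone. A major second is 2, so 1 makes it minor.

minor second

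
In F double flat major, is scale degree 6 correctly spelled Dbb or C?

Each scale degree takes a distinct letter name. Degree 6 of a scale on F must use the letter D.
Dbb and C are enharmonically the same pitch, but only Dbb uses the letter D, so it is the correct spelling here.

Dbb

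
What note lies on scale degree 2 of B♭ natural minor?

C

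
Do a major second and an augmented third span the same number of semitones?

No

A major second spans 2 semitones; an augmented third spans 5.
The spans differ, so they are not enharmonic equivalents.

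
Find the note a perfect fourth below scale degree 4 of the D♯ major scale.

D#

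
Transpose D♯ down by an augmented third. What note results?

Bb

D down a major third is Bb, so the target letter is B.
From D#, an augmented third is 5 semitones down: Bb.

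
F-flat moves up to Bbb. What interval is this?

perfect fourth

The letter names run F→B, a span of 3 letter steps, so the interval is some kind of fourth.
Fb to Bbb is 5 semitones. A perfect fourth is 5, so 5 makes it perfect.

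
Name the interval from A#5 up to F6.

diminished sixth

The letter names run A→F, a span of 5 letter steps, so the interval is some kind of sixth.
A# to F is 7 semitones. A major sixth is 9, so 7 makes it diminished.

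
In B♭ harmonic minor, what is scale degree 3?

Degree 3 takes the letter 2 steps above B, which is D.
In harmonic minor, degree 3 sits 3 semitones above the tonic. Bb + 3 semitones is pitch class 1, spelled on D as Db.

Db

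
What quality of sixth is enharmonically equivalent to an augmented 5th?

minor

An augmented fifth spans 8 semitones.
A sixth spanning 8 semitones is minor (the major sixth is 9).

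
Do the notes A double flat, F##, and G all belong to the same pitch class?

Abb = pitch class 7 and F## = pitch class 7 and G = pitch class 7 — the same pitch class, so they are enharmonic equivalents.

Yes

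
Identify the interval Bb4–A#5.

Counting letters B–C–D–E–F–G–A gives a seventh.
Bb→A# = 12 semitones, 1 wider than the major seventh (11), so augmented.

augmented seventh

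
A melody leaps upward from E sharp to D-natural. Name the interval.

The letter names run E→D, a span of 6 letter steps, so the interval is some kind of seventh.
E# to D is 9 semitones. A major seventh is 11, so 9 makes it diminished.

diminished seventh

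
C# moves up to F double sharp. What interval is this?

augmented fourth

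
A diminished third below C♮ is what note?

A third below C lands on the letter A.
A diminished third spans 2 semitones, so C moves to pitch class 10. On the letter A that is A#.

A#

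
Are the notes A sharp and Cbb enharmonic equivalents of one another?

A# is pitch class 10; Cbb is pitch class 10.
All spellings map to pitch class 10, so they are enharmonically equivalent.

Yes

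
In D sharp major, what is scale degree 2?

E#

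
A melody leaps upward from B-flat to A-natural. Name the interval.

Counting letters B–C–D–E–F–G–A gives a seventh.
Bb→A = 11 semitones, exactly the major seventh.

major seventh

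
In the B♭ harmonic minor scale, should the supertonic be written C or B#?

C

Each scale degree takes a distinct letter name. Degree 2 of a scale on B must use the letter C.
C and B# are enharmonically the same pitch, but only C uses the letter C, so it is the correct spelling here.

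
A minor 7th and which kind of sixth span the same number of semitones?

A minor seventh spans 10 semitones.
A sixth spanning 10 semitones is augmented (the major sixth is 9).

augmented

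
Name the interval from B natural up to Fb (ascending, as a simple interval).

The letter names run B→F, a span of 4 letter steps, so the interval is some kind of fifth.
B to Fb is 5 semitones. A perfect fifth is 7, so 5 makes it doubly diminished.

doubly diminished fifth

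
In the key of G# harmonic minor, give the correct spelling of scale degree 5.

The G# harmonic minor scale runs G# A# B C# D# E F##.
Degree 5 is D#.

D#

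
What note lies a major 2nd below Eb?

A second below E lands on the letter D.
A major second spans 2 semitones, so Eb moves to pitch class 1. On the letter D that is Db.

Db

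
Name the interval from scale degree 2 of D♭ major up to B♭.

Scale degree 2 of Db major is Eb.
Eb up to Bb: letters E→B make it a fifth; 7 semitones makes it perfect.

perfect fifth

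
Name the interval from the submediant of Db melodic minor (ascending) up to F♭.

diminished fifth

The submediant of Db melodic minor (ascending) is Bb.
Bb up to Fb: letters B→F make it a fifth; 6 semitones makes it diminished.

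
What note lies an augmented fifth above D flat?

A fifth above D lands on the letter A.
An augmented fifth spans 8 semitones, so Db moves to pitch class 9. On the letter A that is A.

A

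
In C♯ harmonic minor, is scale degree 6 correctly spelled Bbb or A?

A

Each scale degree takes a distinct letter name. Degree 6 of a scale on C must use the letter A.
A and Bbb are enharmonically the same pitch, but only A uses the letter A, so it is the correct spelling here.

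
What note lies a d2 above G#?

A second above G lands on the letter A.
A diminished second spans 0 semitones, so G# moves to pitch class 8. On the letter A that is Ab.

Ab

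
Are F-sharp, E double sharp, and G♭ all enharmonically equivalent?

Yes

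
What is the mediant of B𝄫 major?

The Bbb major scale runs Bbb Cb Db Ebb Fb Gb Ab.
Degree 3 is Db.

Db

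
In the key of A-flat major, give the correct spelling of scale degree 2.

Degree 2 takes the letter 1 step above A, which is B.
In major, degree 2 sits 2 semitones above the tonic. Ab + 2 semitones is pitch class 10, spelled on B as Bb.

Bb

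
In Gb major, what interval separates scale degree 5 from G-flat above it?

perfect fourth

Scale degree 5 of Gb major is Db.
Db up to Gb: letters D→G make it a fourth; 5 semitones makes it perfect.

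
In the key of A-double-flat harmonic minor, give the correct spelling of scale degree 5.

Ebb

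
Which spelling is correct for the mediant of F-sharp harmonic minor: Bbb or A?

A

Each scale degree takes a distinct letter name. Degree 3 of a scale on F must use the letter A.
A and Bbb are enharmonically the same pitch, but only A uses the letter A, so it is the correct spelling here.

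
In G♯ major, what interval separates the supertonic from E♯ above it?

perfect fifth

The supertonic of G# major is A#.
A# up to E#: letters A→E make it a fifth; 7 semitones makes it perfect.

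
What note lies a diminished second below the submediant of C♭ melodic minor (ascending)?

The submediant of Cb melodic minor (ascending) is Ab.
A diminished second (0 semitones) below Ab lands on the letter G, giving G#.

G#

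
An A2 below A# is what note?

G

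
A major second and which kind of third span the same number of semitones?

diminished

A major second spans 2 semitones.
A third spanning 2 semitones is diminished (the major third is 4).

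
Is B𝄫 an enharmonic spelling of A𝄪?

Two spellings are enharmonically equivalent only if they share a pitch class.
Here Bbb → 9, A## → 11; 9 ≠ 11, so they are not.

No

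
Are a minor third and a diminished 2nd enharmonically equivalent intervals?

No

A minor third spans 3 semitones; a diminished second spans 0.
The spans differ, so they are not enharmonic equivalents.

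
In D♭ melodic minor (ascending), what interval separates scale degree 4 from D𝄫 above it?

Scale degree 4 of Db melodic minor (ascending) is Gb.
Gb up to Dbb: letters G→D make it a fifth; 6 semitones makes it diminished.

diminished fifth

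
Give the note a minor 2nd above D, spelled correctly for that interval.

Eb

A second above D lands on the letter E.
A minor second spans 1 semitone, so D moves to pitch class 3. On the letter E that is Eb.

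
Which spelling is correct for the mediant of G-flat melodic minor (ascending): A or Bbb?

Bbb

Each scale degree takes a distinct letter name. Degree 3 of a scale on G must use the letter B.
Bbb and A are enharmonically the same pitch, but only Bbb uses the letter B, so it is the correct spelling here.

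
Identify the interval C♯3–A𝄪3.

The letter names run C→A, a span of 5 letter steps, so the interval is some kind of sixth.
C# to A## is 10 semitones. A major sixth is 9, so 10 makes it augmented.

augmented sixth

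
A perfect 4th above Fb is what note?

F up a perfect fourth is Bb, so the target letter is B.
From Fb, a perfect fourth is 5 semitones up: Bbb.

Bbb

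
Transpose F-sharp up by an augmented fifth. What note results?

C##

A fifth above F lands on the letter C.
An augmented fifth spans 8 semitones, so F# moves to pitch class 2. On the letter C that is C##.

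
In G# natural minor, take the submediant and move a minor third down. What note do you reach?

The submediant of G# natural minor is E.
A minor third (3 semitones) below E lands on the letter C, giving C#.

C#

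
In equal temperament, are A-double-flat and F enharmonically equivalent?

Two spellings are enharmonically equivalent only if they share a pitch class.
Here Abb → 7, F → 5; 5 ≠ 7, so they are not.

No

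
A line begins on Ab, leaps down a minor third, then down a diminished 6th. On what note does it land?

A minor third down from Ab is F (letter F, 3 semitones down).
A diminished sixth down from F is A# (letter A, 7 semitones down).

A#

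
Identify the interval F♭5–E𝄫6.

minor seventh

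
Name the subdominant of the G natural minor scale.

C

The G natural minor scale runs G A Bb C D Eb F.
Degree 4 is C.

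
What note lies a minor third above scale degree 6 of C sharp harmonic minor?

C

Scale degree 6 of C# harmonic minor is A.
A minor third (3 semitones) above A lands on the letter C, giving C.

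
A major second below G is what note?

F

G down a major second is F, so the target letter is F.
From G, a major second is 2 semitones down: F.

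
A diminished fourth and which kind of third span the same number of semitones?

major

A diminished fourth spans 4 semitones.
A third spanning 4 semitones is major (the major third is 4).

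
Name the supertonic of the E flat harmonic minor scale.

The Eb harmonic minor scale runs Eb F Gb Ab Bb Cb D.
Degree 2 is F.

F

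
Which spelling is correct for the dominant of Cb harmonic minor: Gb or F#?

Gb

Each scale degree takes a distinct letter name. Degree 5 of a scale on C must use the letter G.
Gb and F# are enharmonically the same pitch, but only Gb uses the letter G, so it is the correct spelling here.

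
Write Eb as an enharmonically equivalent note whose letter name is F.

Plain F sits 2 semitones above Eb, so on the letter F the same pitch needs a double flat: Fbb.

Fbb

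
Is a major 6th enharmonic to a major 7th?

No

A major sixth spans 9 semitones; a major seventh spans 11.
The spans differ, so they are not enharmonic equivalents.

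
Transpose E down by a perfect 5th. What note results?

A

A fifth below E lands on the letter A.
A perfect fifth spans 7 semitones, so E moves to pitch class 9. On the letter A that is A.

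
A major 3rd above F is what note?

A

F up a major third is A, so the target letter is A.
From F, a major third is 4 semitones up: A.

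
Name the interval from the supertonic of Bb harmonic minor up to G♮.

perfect fifth

The supertonic of Bb harmonic minor is C.
C up to G: letters C→G make it a fifth; 7 semitones makes it perfect.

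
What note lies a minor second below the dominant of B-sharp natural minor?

The dominant of B# natural minor is F##.
A minor second (1 semitone) below F## lands on the letter E, giving E##.

E##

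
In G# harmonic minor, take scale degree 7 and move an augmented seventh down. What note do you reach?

G

Scale degree 7 of G# harmonic minor is F##.
An augmented seventh (12 semitones) below F## lands on the letter G, giving G.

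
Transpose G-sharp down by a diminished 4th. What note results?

D##

A fourth below G lands on the letter D.
A diminished fourth spans 4 semitones, so G# moves to pitch class 4. On the letter D that is D##.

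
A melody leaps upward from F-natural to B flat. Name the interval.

perfect fourth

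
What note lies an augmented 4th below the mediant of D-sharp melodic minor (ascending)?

The mediant of D# melodic minor (ascending) is F#.
An augmented fourth (6 semitones) below F# lands on the letter C, giving C.

C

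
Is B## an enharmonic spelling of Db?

Yes

B## = pitch class 1 and Db = pitch class 1 — the same pitch class, so they are enharmonic equivalents.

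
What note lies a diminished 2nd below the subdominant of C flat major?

E

The subdominant of Cb major is Fb.
A diminished second (0 semitones) below Fb lands on the letter E, giving E.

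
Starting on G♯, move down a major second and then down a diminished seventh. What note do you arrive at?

G##

A major second down from G# is F# (letter F, 2 semitones down).
A diminished seventh down from F# is G## (letter G, 9 semitones down).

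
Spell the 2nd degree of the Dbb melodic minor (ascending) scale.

Ebb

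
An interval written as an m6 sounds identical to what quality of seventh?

doubly diminished

A minor sixth spans 8 semitones.
A seventh spanning 8 semitones is doubly diminished (the major seventh is 11).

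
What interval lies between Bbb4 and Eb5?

Counting letters B–C–D–E gives a fourth.
Bbb→Eb = 6 semitones, 1 wider than the perfect fourth (5), so augmented.

augmented fourth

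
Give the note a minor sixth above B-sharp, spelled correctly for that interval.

G#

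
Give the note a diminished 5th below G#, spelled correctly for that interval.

C##

G down a perfect fifth is C, so the target letter is C.
From G#, a diminished fifth is 6 semitones down: C##.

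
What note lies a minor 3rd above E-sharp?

E up a major third is G#, so the target letter is G.
From E#, a minor third is 3 semitones up: G#.

G#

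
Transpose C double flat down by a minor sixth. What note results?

C down a major sixth is Eb, so the target letter is E.
From Cbb, a minor sixth is 8 semitones down: Ebb.

Ebb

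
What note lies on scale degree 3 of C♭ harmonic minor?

The Cb harmonic minor scale runs Cb Db Ebb Fb Gb Abb Bb.
Degree 3 is Ebb.

Ebb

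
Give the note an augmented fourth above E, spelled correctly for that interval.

E up a perfect fourth is A, so the target letter is A.
From E, an augmented fourth is 6 semitones up: A#.

A#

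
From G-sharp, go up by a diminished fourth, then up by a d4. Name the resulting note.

A diminished fourth up from G# is C (letter C, 4 semitones up).
A diminished fourth up from C is Fb (letter F, 4 semitones up).

Fb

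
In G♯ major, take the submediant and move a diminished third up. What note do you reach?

G

The submediant of G# major is E#.
A diminished third (2 semitones) above E# lands on the letter G, giving G.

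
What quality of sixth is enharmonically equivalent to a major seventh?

A major seventh spans 11 semitones.
A sixth spanning 11 semitones is doubly augmented (the major sixth is 9).

doubly augmented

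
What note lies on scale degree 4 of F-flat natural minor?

The Fb natural minor scale runs Fb Gb Abb Bbb Cb Dbb Ebb.
Degree 4 is Bbb.

Bbb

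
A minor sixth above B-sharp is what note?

B up a major sixth is G#, so the target letter is G.
From B#, a minor sixth is 8 semitones up: G#.

G#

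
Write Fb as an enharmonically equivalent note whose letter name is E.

Fb is pitch class 4. The letter E alone is pitch class 4.
Pitch class 4 on E needs no accidental: E.

E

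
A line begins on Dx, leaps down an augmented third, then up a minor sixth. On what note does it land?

G

An augmented third down from D## is B (letter B, 5 semitones down).
A minor sixth up from B is G (letter G, 8 semitones up).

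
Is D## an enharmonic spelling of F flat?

Yes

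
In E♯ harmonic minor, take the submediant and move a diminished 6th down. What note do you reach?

E##

The submediant of E# harmonic minor is C#.
A diminished sixth (7 semitones) below C# lands on the letter E, giving E##.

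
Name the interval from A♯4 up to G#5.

minor seventh

The letter names run A→G, a span of 6 letter steps, so the interval is some kind of seventh.
A# to G# is 10 semitones. A major seventh is 11, so 10 makes it minor.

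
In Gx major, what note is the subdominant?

Degree 4 takes the letter 3 steps above G, which is C.
In major, degree 4 sits 5 semitones above the tonic. G## + 5 semitones is pitch class 2, spelled on C as C##.

C##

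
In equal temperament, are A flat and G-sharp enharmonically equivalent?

Ab = pitch class 8 and G# = pitch class 8 — the same pitch class, so they are enharmonic equivalents.

Yes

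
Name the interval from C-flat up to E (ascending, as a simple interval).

augmented third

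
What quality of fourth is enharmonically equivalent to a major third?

A major third spans 4 semitones.
A fourth spanning 4 semitones is diminished (the perfect fourth is 5).

diminished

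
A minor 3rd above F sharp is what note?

A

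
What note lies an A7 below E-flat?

Fbb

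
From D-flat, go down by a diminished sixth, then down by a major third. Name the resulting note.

A diminished sixth down from Db is F# (letter F, 7 semitones down).
A major third down from F# is D (letter D, 4 semitones down).

D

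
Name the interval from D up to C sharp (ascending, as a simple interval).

The letter names run D→C, a span of 6 letter steps, so the interval is some kind of seventh.
D to C# is 11 semitones. A major seventh is 11, so 11 makes it major.

major seventh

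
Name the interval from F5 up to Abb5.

Counting letters F–G–A gives a third.
F→Abb = 2 semitones, 2 narrower than the major third (4), so diminished.

diminished third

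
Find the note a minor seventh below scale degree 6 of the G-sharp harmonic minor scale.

F#

Scale degree 6 of G# harmonic minor is E.
A minor seventh (10 semitones) below E lands on the letter F, giving F#.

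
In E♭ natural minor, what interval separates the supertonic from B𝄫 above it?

The supertonic of Eb natural minor is F.
F up to Bbb: letters F→B make it a fourth; 4 semitones makes it diminished.

diminished fourth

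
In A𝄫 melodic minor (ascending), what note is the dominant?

The Abb melodic minor (ascending) scale runs Abb Bbb Cbb Dbb Ebb Fb Gb.
Degree 5 is Ebb.

Ebb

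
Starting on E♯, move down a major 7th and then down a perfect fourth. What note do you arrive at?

C#

A major seventh down from E# is F# (letter F, 11 semitones down).
A perfect fourth down from F# is C# (letter C, 5 semitones down).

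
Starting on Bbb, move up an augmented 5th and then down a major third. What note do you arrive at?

Db

An augmented fifth up from Bbb is F (letter F, 8 semitones up).
A major third down from F is Db (letter D, 4 semitones down).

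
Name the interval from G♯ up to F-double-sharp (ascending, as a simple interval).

major seventh

Counting letters G–A–B–C–D–E–F gives a seventh.
G#→F## = 11 semitones, exactly the major seventh.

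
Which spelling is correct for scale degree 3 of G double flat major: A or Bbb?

Bbb

Each scale degree takes a distinct letter name. Degree 3 of a scale on G must use the letter B.
Bbb and A are enharmonically the same pitch, but only Bbb uses the letter B, so it is the correct spelling here.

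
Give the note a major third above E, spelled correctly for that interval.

E up a major third is G#, so the target letter is G.
From E, a major third is 4 semitones up: G#.

G#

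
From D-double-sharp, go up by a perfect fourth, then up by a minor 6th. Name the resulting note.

E#

A perfect fourth up from D## is G## (letter G, 5 semitones up).
A minor sixth up from G## is E# (letter E, 8 semitones up).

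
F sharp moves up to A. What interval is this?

minor third

Counting letters F–G–A gives a third.
F#→A = 3 semitones, 1 narrower than the major third (4), so minor.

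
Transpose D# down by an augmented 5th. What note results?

G

A fifth below D lands on the letter G.
An augmented fifth spans 8 semitones, so D# moves to pitch class 7. On the letter G that is G.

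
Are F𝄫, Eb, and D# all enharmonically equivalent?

Fbb = pitch class 3 and Eb = pitch class 3 and D# = pitch class 3 — the same pitch class, so they are enharmonic equivalents.

Yes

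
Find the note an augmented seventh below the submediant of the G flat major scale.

The submediant of Gb major is Eb.
An augmented seventh (12 semitones) below Eb lands on the letter F, giving Fbb.

Fbb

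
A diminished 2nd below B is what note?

A##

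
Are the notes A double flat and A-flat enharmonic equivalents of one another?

Two spellings are enharmonically equivalent only if they share a pitch class.
Here Abb → 7, Ab → 8; 7 ≠ 8, so they are not.

No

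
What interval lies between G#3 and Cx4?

The letter names run G→C, a span of 3 letter steps, so the interval is some kind of fourth.
G# to C## is 6 semitones. A perfect fourth is 5, so 6 makes it augmented.

augmented fourth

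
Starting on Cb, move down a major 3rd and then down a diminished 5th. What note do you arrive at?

Db

A major third down from Cb is Abb (letter A, 4 semitones down).
A diminished fifth down from Abb is Db (letter D, 6 semitones down).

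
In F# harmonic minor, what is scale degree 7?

E#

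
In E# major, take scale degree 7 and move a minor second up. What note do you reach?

Scale degree 7 of E# major is D##.
A minor second (1 semitone) above D## lands on the letter E, giving E#.

E#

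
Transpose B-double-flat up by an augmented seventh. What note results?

A seventh above B lands on the letter A.
An augmented seventh spans 12 semitones, so Bbb moves to pitch class 9. On the letter A that is A.

A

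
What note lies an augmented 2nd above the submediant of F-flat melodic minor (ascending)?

E

The submediant of Fb melodic minor (ascending) is Db.
An augmented second (3 semitones) above Db lands on the letter E, giving E.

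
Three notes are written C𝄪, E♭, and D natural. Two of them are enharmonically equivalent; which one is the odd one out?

Eb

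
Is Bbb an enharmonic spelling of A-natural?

Bbb = pitch class 9 and A = pitch class 9 — the same pitch class, so they are enharmonic equivalents.

Yes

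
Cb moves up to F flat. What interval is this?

perfect fourth

Counting letters C–D–E–F gives a fourth.
Cb→Fb = 5 semitones, exactly the perfect fourth.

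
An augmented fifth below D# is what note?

A fifth below D lands on the letter G.
An augmented fifth spans 8 semitones, so D# moves to pitch class 7. On the letter G that is G.

G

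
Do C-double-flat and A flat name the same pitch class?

Two spellings are enharmonically equivalent only if they share a pitch class.
Here Cbb → 10, Ab → 8; 8 ≠ 10, so they are not.

No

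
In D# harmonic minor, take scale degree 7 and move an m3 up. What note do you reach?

E#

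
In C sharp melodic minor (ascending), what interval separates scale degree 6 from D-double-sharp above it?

Scale degree 6 of C# melodic minor (ascending) is A#.
A# up to D##: letters A→D make it a fourth; 6 semitones makes it augmented.

augmented fourth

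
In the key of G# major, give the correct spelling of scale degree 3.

The G# major scale runs G# A# B# C# D# E# F##.
Degree 3 is B#.

B#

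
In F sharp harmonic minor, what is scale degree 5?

The F# harmonic minor scale runs F# G# A B C# D E#.
Degree 5 is C#.

C#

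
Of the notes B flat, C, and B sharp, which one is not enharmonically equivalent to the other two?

Bb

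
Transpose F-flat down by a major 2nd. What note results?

Ebb

A second below F lands on the letter E.
A major second spans 2 semitones, so Fb moves to pitch class 2. On the letter E that is Ebb.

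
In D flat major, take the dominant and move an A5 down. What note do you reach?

The dominant of Db major is Ab.
An augmented fifth (8 semitones) below Ab lands on the letter D, giving Dbb.

Dbb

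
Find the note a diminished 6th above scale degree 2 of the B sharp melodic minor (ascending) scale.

A

Scale degree 2 of B# melodic minor (ascending) is C##.
A diminished sixth (7 semitones) above C## lands on the letter A, giving A.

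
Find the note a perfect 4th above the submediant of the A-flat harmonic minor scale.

The submediant of Ab harmonic minor is Fb.
A perfect fourth (5 semitones) above Fb lands on the letter B, giving Bbb.

Bbb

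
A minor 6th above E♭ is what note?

E up a major sixth is C#, so the target letter is C.
From Eb, a minor sixth is 8 semitones up: Cb.

Cb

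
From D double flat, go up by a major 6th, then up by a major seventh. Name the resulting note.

Ab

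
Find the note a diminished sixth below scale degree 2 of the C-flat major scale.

F#

Scale degree 2 of Cb major is Db.
A diminished sixth (7 semitones) below Db lands on the letter F, giving F#.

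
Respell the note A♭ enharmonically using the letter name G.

Plain G sits 1 semitone below Ab, so on the letter G the same pitch needs a sharp: G#.

G#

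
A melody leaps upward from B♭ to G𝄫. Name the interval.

diminished sixth

Counting letters B–C–D–E–F–G gives a sixth.
Bb→Gbb = 7 semitones, 2 narrower than the major sixth (9), so diminished.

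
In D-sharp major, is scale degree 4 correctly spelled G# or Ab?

G#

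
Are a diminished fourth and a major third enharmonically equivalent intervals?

A diminished fourth spans 4 semitones; a major third spans 4.
They are enharmonically equivalent.

Yes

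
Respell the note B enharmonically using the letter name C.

Cb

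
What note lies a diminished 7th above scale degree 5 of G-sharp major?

C

Scale degree 5 of G# major is D#.
A diminished seventh (9 semitones) above D# lands on the letter C, giving C.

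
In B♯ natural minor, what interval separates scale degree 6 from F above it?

Scale degree 6 of B# natural minor is G#.
G# up to F: letters G→F make it a seventh; 9 semitones makes it diminished.

diminished seventh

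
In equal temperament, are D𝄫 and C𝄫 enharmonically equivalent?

Dbb is pitch class 0; Cbb is pitch class 10.
The pitch classes differ (0 vs. 10), so they are not enharmonic equivalents.

No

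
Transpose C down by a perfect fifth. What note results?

F

A fifth below C lands on the letter F.
A perfect fifth spans 7 semitones, so C moves to pitch class 5. On the letter F that is F.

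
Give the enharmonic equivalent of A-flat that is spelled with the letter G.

Ab is pitch class 8. The letter G alone is pitch class 7.
To reach pitch class 8 from G requires an offset of +1 semitone, i.e. sharp: G#.

G#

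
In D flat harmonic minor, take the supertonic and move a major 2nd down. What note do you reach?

The supertonic of Db harmonic minor is Eb.
A major second (2 semitones) below Eb lands on the letter D, giving Db.

Db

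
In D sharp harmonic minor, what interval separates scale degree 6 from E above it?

Scale degree 6 of D# harmonic minor is B.
B up to E: letters B→E make it a fourth; 5 semitones makes it perfect.

perfect fourth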